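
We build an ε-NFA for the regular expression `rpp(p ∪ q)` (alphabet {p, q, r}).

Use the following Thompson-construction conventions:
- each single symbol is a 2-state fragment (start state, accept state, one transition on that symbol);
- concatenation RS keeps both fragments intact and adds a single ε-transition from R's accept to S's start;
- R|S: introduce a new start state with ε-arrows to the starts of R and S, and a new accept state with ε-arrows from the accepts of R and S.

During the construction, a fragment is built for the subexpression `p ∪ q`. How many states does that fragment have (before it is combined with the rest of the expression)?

6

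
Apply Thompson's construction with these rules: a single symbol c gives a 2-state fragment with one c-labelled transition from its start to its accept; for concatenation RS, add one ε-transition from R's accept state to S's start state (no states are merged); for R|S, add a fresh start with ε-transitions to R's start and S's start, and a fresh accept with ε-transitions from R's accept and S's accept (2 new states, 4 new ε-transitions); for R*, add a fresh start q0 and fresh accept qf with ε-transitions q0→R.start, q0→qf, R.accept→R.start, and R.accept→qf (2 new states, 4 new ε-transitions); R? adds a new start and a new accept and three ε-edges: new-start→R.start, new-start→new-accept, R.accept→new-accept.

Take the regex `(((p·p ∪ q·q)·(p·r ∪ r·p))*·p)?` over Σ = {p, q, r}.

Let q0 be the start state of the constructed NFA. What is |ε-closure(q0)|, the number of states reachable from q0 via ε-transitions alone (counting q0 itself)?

8

Let C(F) = |ε-closure(F.start)| within fragment F, and note whether F accepts ε. Symbol fragments have C = 1 and do not accept ε. Then:
  p·p — same as the first factor's closure: C = 1
  q·q — C equals the left operand's closure size = 1 (its accept is not ε-reachable, so the closure stops there)
  p·p ∪ q·q — new start ε-reaches every alternative's start; none of them accept ε, so the new accept is not reached: C = 1 + 1 + 1 = 3
  p·r — same as the first factor's closure: C = 1
  r·p — C equals the left operand's closure size = 1 (its accept is not ε-reachable, so the closure stops there)
  p·r ∪ r·p — new start ε-reaches every alternative's start; none of them accept ε, so the new accept is not reached: C = 1 + 1 + 1 = 3
  (p·p ∪ q·q)·(p·r ∪ r·p) — C equals the left operand's closure size = 3 (its accept is not ε-reachable, so the closure stops there)
  ((p·p ∪ q·q)·(p·r ∪ r·p))* — new start has ε-edges to the inner start and to the new accept, so C = 2 + 3 = 5
  ((p·p ∪ q·q)·(p·r ∪ r·p))*·p — the left operand accepts ε, so the closure extends into the next operand (via the concat ε-link); C = 5 + 1 = 6
  (((p·p ∪ q·q)·(p·r ∪ r·p))*·p)? — C = 1 (new start) + 6 (body) + 1 (new accept, via ε) = 8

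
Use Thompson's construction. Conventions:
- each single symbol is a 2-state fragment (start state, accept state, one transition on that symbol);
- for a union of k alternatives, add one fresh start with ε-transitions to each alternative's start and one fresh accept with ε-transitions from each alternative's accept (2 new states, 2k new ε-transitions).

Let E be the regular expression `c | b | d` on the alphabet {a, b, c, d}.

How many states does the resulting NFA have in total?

Bottom-up over the parse tree:
Each of the 3 symbol leaves contributes a 2-state fragment.
  c | b | d : 8 states

8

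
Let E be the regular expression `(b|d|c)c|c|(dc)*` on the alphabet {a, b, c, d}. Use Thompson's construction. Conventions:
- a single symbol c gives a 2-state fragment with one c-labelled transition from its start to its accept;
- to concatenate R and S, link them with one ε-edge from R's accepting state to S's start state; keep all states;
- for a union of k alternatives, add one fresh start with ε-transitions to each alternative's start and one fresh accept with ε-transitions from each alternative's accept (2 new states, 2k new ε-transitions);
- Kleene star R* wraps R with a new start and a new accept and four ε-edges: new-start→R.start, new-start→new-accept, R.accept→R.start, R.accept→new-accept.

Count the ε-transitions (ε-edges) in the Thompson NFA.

Recursing over subexpressions:
Each of the 7 symbol leaves contributes 0 ε-transitions.
  b|d|c = 6 ε-transitions
  (b|d|c)c = 7 ε-transitions
  dc = 1 ε-transition
  (dc)* = 5 ε-transitions
  (b|d|c)c|c|(dc)* = 18 ε-transitions

18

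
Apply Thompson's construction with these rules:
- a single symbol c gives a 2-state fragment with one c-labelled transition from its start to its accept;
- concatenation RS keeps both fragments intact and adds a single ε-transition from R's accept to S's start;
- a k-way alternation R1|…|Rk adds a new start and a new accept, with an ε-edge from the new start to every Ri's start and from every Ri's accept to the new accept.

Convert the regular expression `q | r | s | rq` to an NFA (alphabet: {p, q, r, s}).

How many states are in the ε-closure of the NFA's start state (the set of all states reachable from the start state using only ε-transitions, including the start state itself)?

Work bottom-up. For each fragment F, track |ε-closure(F.start)| and whether F's accept lies in that closure (i.e. whether F accepts ε). A single-symbol fragment has closure size 1 and does not accept ε.
  rq — same as the first factor's closure: |closure| = 1
  q | r | s | rq — |closure| = 1 + 1 + 1 + 1 + 1 = 5 (the new accept is not ε-reachable since no branch accepts ε)

5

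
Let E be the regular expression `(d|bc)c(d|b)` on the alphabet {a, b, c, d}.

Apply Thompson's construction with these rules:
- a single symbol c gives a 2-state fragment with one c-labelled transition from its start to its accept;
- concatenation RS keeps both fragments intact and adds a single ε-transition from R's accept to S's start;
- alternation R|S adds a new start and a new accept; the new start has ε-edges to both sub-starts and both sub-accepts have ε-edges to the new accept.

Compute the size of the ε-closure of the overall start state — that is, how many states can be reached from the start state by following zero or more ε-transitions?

3

Compute the ε-closure size of each fragment's start state recursively; a symbol fragment's start has no outgoing ε-edge, so its closure is just itself (size 1).
  bc — same as the first factor's closure: |closure| = 1
  d|bc — new start ε-reaches every alternative's start; none of them accept ε, so the new accept is not reached: |closure| = 1 + 1 + 1 = 3
  d|b — new start ε-reaches every alternative's start; none of them accept ε, so the new accept is not reached: |closure| = 1 + 1 + 1 = 3
  (d|bc)c(d|b) — same as the first factor's closure: |closure| = 3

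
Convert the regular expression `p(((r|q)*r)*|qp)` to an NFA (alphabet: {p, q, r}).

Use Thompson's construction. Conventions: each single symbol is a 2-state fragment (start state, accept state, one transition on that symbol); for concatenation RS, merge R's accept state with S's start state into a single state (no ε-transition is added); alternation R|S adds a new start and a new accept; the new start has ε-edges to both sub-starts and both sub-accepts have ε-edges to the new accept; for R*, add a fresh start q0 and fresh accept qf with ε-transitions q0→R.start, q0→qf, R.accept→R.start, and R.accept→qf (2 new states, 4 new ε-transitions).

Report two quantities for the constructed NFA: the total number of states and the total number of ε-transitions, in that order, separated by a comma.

17, 16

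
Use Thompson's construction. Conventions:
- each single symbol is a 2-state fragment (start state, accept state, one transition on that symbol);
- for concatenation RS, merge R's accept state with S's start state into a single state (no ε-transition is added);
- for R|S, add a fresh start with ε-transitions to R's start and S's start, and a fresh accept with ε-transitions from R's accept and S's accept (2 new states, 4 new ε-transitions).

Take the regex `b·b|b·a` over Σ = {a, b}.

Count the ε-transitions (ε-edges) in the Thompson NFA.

4

By structural recursion:
Each of the 4 symbol leaves contributes 0 ε-transitions.
  b·b = 0 ε-transitions
  b·a = 0 ε-transitions
  b·b|b·a = 4 ε-transitions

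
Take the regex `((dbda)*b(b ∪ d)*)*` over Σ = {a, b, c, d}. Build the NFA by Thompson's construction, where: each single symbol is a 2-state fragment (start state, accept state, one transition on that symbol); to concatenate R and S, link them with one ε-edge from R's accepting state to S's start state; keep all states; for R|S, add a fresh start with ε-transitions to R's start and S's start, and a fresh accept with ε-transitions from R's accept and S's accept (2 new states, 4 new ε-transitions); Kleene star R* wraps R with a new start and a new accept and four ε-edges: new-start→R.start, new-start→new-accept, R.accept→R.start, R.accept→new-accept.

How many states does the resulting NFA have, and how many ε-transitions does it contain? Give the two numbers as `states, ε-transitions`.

Building bottom-up:
Each of the 7 symbol leaves contributes 2 states and 0 ε-transitions.
  dbda = 8 states, 3 ε-transitions
  (dbda)* = 10 states, 7 ε-transitions
  b ∪ d = 6 states, 4 ε-transitions
  (b ∪ d)* = 8 states, 8 ε-transitions
  (dbda)*b(b ∪ d)* = 20 states, 17 ε-transitions
  ((dbda)*b(b ∪ d)*)* = 22 states, 21 ε-transitions

22, 21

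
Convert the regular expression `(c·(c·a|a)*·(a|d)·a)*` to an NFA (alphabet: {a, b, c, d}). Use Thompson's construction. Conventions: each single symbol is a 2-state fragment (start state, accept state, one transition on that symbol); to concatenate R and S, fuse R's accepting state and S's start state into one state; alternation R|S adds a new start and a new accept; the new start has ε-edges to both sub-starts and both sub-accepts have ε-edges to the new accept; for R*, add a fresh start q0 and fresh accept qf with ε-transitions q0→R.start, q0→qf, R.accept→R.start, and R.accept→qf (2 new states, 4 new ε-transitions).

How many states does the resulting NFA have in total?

18

Recursing over subexpressions:
Each of the 7 symbol leaves contributes a 2-state fragment.
  c·a : 3 states
  c·a|a : 7 states
  (c·a|a)* : 9 states
  a|d : 6 states
  c·(c·a|a)*·(a|d)·a : 16 states
  (c·(c·a|a)*·(a|d)·a)* : 18 states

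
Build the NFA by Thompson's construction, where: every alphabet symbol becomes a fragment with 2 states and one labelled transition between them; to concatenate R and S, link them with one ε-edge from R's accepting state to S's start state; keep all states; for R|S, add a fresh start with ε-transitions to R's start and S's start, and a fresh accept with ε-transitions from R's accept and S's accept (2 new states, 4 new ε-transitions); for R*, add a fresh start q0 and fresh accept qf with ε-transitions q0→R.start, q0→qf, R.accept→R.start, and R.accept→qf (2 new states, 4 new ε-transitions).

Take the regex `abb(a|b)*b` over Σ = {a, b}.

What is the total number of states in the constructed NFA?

By structural recursion:
Each of the 6 symbol leaves contributes a 2-state fragment.
  a|b — 6 states
  (a|b)* — 8 states
  abb(a|b)*b — 16 states

16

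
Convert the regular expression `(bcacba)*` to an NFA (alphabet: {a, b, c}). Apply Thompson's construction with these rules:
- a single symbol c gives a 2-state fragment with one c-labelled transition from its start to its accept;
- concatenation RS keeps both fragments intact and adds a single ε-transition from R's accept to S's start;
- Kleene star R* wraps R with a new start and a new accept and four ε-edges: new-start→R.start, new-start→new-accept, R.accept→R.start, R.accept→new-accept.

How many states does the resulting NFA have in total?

14

Recursing over subexpressions:
Each of the 6 symbol leaves contributes a 2-state fragment.
  bcacba : 12 states
  (bcacba)* : 14 states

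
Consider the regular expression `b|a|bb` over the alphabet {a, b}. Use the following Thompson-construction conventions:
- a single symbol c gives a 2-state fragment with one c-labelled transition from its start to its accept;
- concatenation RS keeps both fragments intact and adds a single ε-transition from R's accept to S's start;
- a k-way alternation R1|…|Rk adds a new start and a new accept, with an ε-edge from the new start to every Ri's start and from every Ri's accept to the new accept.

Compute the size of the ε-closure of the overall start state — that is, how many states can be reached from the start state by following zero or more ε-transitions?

Compute the ε-closure size of each fragment's start state recursively; a symbol fragment's start has no outgoing ε-edge, so its closure is just itself (size 1).
  bb → same as the first factor's closure: |ε-closure| = 1
  b|a|bb → |ε-closure| = 1 + 1 + 1 + 1 = 4 (the new accept is not ε-reachable since no branch accepts ε)

4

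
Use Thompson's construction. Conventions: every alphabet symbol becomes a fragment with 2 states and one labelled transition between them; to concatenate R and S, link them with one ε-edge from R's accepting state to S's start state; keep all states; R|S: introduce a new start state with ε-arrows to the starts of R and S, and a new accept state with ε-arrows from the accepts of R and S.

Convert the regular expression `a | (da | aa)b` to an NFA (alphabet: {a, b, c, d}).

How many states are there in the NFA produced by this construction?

Building bottom-up:
Each of the 6 symbol leaves contributes a 2-state fragment.
  da — 4 states
  aa — 4 states
  da | aa — 10 states
  (da | aa)b — 12 states
  a | (da | aa)b — 16 states

16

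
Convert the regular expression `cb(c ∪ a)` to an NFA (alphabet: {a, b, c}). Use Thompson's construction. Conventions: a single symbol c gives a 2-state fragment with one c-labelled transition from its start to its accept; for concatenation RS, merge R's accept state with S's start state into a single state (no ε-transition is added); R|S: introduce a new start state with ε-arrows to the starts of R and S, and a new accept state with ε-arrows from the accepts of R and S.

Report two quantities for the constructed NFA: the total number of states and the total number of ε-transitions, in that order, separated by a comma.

By structural recursion:
Each of the 4 symbol leaves contributes 2 states and 0 ε-transitions.
  c ∪ a : 6 states, 4 ε-transitions
  cb(c ∪ a) : 8 states, 4 ε-transitions

8, 4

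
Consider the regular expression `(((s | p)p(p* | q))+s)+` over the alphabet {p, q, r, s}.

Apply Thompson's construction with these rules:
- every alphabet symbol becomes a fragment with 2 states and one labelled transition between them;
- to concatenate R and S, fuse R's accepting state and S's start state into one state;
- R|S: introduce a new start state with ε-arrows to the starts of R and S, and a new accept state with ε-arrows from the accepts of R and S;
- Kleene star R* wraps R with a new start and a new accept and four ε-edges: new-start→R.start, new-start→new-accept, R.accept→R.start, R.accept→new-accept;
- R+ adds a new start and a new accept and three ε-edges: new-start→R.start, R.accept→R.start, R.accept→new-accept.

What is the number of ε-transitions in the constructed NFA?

18

Recursing over subexpressions:
Each of the 6 symbol leaves contributes 0 ε-transitions.
  s | p — 4 ε-transitions
  p* — 4 ε-transitions
  p* | q — 8 ε-transitions
  (s | p)p(p* | q) — 12 ε-transitions
  ((s | p)p(p* | q))+ — 15 ε-transitions
  ((s | p)p(p* | q))+s — 15 ε-transitions
  (((s | p)p(p* | q))+s)+ — 18 ε-transitions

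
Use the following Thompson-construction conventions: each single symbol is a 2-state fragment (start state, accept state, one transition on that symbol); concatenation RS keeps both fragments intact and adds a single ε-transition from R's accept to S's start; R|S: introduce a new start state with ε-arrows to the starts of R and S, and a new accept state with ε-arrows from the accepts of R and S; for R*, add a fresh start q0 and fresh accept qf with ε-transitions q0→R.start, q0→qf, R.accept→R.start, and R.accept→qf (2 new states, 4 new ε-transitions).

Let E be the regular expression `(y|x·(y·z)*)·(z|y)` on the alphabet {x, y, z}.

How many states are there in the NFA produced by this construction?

18

By structural recursion:
Each of the 6 symbol leaves contributes a 2-state fragment.
  y·z → 4 states
  (y·z)* → 6 states
  x·(y·z)* → 8 states
  y|x·(y·z)* → 12 states
  z|y → 6 states
  (y|x·(y·z)*)·(z|y) → 18 states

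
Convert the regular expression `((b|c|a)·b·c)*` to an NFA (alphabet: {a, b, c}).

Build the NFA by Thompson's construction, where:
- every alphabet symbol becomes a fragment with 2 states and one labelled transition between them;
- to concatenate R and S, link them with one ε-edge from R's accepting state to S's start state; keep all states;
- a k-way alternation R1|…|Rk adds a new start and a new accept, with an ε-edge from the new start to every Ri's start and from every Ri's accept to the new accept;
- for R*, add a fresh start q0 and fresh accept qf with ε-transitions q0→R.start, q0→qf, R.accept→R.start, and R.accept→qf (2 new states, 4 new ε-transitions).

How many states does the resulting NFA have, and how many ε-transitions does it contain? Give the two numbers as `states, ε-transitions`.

14, 12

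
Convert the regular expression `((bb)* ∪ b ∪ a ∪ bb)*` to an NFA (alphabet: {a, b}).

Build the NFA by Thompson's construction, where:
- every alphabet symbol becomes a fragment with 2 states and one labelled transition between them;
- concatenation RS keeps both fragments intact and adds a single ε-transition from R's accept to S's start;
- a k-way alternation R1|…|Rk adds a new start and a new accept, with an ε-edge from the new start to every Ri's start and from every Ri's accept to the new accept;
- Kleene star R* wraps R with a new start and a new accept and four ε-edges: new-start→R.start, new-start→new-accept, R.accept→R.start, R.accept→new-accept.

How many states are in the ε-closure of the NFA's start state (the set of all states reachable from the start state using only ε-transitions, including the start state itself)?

10

Work bottom-up. For each fragment F, track |ε-closure(F.start)| and whether F's accept lies in that closure (i.e. whether F accepts ε). A single-symbol fragment has closure size 1 and does not accept ε.
  bb — same as the first factor's closure: |closure| = 1
  (bb)* — the star's fresh start ε-reaches both the body's start and the fresh accept: |closure| = 2 + 1 = 3
  bb — same as the first factor's closure: |closure| = 1
  (bb)* ∪ b ∪ a ∪ bb — |closure| = 1 (new start) + (3 + 1 + 1 + 1) + 1 (new accept, since some branch ε-reaches its own accept) = 8
  ((bb)* ∪ b ∪ a ∪ bb)* — |closure| = 1 (new start) + 8 (body) + 1 (new accept) = 10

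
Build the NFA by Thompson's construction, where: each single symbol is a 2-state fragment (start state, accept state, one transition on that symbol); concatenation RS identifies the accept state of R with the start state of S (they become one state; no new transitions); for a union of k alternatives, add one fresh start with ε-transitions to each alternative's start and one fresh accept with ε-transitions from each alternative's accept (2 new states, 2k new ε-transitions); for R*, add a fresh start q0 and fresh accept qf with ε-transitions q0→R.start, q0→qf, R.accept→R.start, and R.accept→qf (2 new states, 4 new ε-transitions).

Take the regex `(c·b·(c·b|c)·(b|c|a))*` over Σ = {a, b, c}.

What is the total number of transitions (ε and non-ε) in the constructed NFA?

Bottom-up over the parse tree:
Each of the 8 symbol leaves contributes 1 transition (1 symbol, 0 ε).
  c·b — 2 transitions (2 symbol, 0 ε)
  c·b|c — 7 transitions (3 symbol, 4 ε)
  b|c|a — 9 transitions (3 symbol, 6 ε)
  c·b·(c·b|c)·(b|c|a) — 18 transitions (8 symbol, 10 ε)
  (c·b·(c·b|c)·(b|c|a))* — 22 transitions (8 symbol, 14 ε)

22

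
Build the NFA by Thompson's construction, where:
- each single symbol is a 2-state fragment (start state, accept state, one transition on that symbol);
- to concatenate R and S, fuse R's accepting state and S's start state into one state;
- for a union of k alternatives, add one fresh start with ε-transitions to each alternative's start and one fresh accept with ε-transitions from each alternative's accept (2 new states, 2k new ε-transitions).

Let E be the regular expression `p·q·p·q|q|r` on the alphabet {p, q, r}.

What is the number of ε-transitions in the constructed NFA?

6

Bottom-up over the parse tree:
Each of the 6 symbol leaves contributes 0 ε-transitions.
  p·q·p·q → 0 ε-transitions
  p·q·p·q|q|r → 6 ε-transitions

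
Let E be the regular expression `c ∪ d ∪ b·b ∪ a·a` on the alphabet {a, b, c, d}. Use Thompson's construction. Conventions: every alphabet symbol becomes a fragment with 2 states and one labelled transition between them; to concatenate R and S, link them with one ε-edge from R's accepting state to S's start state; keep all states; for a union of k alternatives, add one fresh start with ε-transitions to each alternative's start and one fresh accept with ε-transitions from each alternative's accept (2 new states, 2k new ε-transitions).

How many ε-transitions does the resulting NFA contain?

10

Bottom-up over the parse tree:
Each of the 6 symbol leaves contributes 0 ε-transitions.
  b·b = 1 ε-transition
  a·a = 1 ε-transition
  c ∪ d ∪ b·b ∪ a·a = 10 ε-transitions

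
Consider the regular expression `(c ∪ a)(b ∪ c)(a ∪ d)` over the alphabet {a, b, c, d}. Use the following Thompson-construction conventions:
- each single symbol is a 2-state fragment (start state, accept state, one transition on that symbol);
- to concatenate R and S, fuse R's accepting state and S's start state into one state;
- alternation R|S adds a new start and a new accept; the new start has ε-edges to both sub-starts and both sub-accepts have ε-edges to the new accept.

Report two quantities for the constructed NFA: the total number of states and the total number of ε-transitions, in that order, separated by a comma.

Building bottom-up:
Each of the 6 symbol leaves contributes 2 states and 0 ε-transitions.
  c ∪ a → 6 states, 4 ε-transitions
  b ∪ c → 6 states, 4 ε-transitions
  a ∪ d → 6 states, 4 ε-transitions
  (c ∪ a)(b ∪ c)(a ∪ d) → 16 states, 12 ε-transitions

16, 12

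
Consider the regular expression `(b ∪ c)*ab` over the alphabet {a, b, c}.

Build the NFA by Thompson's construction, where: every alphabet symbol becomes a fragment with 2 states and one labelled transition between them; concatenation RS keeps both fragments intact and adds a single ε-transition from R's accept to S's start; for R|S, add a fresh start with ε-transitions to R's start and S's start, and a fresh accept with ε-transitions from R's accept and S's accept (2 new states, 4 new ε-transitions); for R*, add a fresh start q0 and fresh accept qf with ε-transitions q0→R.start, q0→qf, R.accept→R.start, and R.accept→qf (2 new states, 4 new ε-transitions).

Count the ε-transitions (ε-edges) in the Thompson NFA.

10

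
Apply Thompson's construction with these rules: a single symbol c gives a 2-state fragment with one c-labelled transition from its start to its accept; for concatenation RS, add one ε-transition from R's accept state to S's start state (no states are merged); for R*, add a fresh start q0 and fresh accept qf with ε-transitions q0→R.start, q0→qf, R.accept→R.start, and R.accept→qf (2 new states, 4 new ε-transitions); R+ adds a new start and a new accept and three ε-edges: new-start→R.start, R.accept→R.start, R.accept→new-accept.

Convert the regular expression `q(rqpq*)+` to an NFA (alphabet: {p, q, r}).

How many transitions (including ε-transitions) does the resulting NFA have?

Per subexpression:
Each of the 5 symbol leaves contributes 1 transition (1 symbol, 0 ε).
  q* = 5 transitions (1 symbol, 4 ε)
  rqpq* = 11 transitions (4 symbol, 7 ε)
  (rqpq*)+ = 14 transitions (4 symbol, 10 ε)
  q(rqpq*)+ = 16 transitions (5 symbol, 11 ε)

16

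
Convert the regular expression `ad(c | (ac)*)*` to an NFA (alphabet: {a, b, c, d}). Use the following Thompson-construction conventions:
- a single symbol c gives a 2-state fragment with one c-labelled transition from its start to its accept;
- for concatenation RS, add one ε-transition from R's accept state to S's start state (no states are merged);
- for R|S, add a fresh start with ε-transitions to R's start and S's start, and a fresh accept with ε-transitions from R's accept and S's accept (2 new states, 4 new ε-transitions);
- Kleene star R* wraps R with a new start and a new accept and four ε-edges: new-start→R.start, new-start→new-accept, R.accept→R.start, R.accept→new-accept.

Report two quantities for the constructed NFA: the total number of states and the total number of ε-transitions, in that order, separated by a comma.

Building bottom-up:
Each of the 5 symbol leaves contributes 2 states and 0 ε-transitions.
  ac : 4 states, 1 ε-transition
  (ac)* : 6 states, 5 ε-transitions
  c | (ac)* : 10 states, 9 ε-transitions
  (c | (ac)*)* : 12 states, 13 ε-transitions
  ad(c | (ac)*)* : 16 states, 15 ε-transitions

16, 15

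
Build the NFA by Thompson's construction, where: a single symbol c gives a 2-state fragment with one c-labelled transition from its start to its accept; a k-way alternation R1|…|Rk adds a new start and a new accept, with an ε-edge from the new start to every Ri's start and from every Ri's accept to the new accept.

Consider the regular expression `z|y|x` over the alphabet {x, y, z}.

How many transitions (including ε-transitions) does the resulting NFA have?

By structural recursion:
Each of the 3 symbol leaves contributes 1 transition (1 symbol, 0 ε).
  z|y|x — 9 transitions (3 symbol, 6 ε)

9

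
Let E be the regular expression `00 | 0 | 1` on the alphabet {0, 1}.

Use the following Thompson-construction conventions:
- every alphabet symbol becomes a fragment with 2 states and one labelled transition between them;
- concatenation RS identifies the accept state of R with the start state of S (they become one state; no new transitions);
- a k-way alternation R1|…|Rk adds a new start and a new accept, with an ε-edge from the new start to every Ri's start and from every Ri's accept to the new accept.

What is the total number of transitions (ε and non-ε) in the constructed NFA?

10

Bottom-up over the parse tree:
Each of the 4 symbol leaves contributes 1 transition (1 symbol, 0 ε).
  00 : 2 transitions (2 symbol, 0 ε)
  00 | 0 | 1 : 10 transitions (4 symbol, 6 ε)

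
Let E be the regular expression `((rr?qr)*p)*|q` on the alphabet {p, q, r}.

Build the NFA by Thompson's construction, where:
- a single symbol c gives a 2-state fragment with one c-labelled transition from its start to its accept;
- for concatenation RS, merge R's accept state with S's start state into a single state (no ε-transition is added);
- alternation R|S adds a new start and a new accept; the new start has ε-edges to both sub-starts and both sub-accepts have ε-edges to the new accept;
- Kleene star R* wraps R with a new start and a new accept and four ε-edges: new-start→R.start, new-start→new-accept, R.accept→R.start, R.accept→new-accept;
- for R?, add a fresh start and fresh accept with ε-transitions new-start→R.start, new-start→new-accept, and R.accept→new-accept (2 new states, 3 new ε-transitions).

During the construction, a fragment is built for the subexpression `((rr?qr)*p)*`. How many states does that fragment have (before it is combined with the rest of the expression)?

Fragment for `((rr?qr)*p)*`:
Each of the 5 symbol leaves contributes a 2-state fragment.
  r? → 4 states
  rr?qr → 7 states
  (rr?qr)* → 9 states
  (rr?qr)*p → 10 states
  ((rr?qr)*p)* → 12 states

12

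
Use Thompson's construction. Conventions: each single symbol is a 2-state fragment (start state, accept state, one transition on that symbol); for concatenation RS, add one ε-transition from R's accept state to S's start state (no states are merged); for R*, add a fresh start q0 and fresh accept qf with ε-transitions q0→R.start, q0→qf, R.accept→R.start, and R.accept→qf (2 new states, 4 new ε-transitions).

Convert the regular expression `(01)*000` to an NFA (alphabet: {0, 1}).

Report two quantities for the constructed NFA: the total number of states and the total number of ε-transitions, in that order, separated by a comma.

Per subexpression:
Each of the 5 symbol leaves contributes 2 states and 0 ε-transitions.
  01 = 4 states, 1 ε-transition
  (01)* = 6 states, 5 ε-transitions
  (01)*000 = 12 states, 8 ε-transitions

12, 8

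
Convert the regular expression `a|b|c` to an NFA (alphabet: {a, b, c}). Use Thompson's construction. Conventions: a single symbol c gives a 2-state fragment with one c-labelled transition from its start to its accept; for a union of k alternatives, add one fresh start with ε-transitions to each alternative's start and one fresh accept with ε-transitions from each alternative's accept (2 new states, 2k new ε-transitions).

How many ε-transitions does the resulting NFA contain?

By structural recursion:
Each of the 3 symbol leaves contributes 0 ε-transitions.
  a|b|c — 6 ε-transitions

6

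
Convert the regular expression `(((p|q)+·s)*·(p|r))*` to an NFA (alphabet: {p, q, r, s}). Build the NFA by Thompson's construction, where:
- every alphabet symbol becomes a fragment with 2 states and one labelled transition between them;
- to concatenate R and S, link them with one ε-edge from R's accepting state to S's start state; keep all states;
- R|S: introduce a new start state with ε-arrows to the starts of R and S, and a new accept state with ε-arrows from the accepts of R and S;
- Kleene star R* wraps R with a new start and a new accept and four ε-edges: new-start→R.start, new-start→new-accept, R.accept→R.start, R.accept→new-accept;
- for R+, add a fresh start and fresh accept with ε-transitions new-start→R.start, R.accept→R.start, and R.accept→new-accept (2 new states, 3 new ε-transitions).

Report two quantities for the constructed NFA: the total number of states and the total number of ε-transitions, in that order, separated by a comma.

20, 21

Bottom-up over the parse tree:
Each of the 5 symbol leaves contributes 2 states and 0 ε-transitions.
  p|q → 6 states, 4 ε-transitions
  (p|q)+ → 8 states, 7 ε-transitions
  (p|q)+·s → 10 states, 8 ε-transitions
  ((p|q)+·s)* → 12 states, 12 ε-transitions
  p|r → 6 states, 4 ε-transitions
  ((p|q)+·s)*·(p|r) → 18 states, 17 ε-transitions
  (((p|q)+·s)*·(p|r))* → 20 states, 21 ε-transitions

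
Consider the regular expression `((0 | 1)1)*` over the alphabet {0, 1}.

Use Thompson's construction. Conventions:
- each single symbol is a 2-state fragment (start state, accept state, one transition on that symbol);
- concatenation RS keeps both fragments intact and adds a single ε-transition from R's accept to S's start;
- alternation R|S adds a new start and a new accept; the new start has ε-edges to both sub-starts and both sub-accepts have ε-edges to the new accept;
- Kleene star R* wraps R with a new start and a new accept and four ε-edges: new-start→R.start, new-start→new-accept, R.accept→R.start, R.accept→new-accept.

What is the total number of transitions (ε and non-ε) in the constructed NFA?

Building bottom-up:
Each of the 3 symbol leaves contributes 1 transition (1 symbol, 0 ε).
  0 | 1 = 6 transitions (2 symbol, 4 ε)
  (0 | 1)1 = 8 transitions (3 symbol, 5 ε)
  ((0 | 1)1)* = 12 transitions (3 symbol, 9 ε)

12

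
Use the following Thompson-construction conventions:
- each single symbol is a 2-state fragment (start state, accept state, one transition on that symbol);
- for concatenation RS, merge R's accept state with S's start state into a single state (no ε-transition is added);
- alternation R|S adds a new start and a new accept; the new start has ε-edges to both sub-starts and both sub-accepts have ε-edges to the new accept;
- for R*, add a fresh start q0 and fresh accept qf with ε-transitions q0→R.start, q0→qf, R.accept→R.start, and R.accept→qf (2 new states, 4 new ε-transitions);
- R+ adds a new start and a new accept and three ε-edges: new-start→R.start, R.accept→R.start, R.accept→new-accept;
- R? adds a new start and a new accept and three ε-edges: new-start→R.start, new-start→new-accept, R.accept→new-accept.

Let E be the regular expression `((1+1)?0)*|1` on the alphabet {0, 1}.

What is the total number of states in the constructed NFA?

14

Recursing over subexpressions:
Each of the 4 symbol leaves contributes a 2-state fragment.
  1+ : 4 states
  1+1 : 5 states
  (1+1)? : 7 states
  (1+1)?0 : 8 states
  ((1+1)?0)* : 10 states
  ((1+1)?0)*|1 : 14 states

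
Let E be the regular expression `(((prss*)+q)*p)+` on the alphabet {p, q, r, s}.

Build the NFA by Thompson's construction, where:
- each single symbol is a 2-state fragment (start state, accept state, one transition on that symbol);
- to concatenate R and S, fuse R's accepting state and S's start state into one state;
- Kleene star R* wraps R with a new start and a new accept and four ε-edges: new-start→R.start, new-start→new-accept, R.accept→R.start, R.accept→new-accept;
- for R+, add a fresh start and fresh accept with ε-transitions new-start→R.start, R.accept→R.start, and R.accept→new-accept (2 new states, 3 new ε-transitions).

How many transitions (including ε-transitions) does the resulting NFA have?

20

Bottom-up over the parse tree:
Each of the 6 symbol leaves contributes 1 transition (1 symbol, 0 ε).
  s* — 5 transitions (1 symbol, 4 ε)
  prss* — 8 transitions (4 symbol, 4 ε)
  (prss*)+ — 11 transitions (4 symbol, 7 ε)
  (prss*)+q — 12 transitions (5 symbol, 7 ε)
  ((prss*)+q)* — 16 transitions (5 symbol, 11 ε)
  ((prss*)+q)*p — 17 transitions (6 symbol, 11 ε)
  (((prss*)+q)*p)+ — 20 transitions (6 symbol, 14 ε)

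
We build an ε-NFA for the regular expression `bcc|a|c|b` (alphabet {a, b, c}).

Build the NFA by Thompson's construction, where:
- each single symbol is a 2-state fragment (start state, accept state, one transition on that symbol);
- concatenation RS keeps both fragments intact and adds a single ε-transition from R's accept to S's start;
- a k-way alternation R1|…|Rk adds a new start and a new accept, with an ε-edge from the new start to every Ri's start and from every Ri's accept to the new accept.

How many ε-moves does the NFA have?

Building bottom-up:
Each of the 6 symbol leaves contributes 0 ε-transitions.
  bcc : 2 ε-transitions
  bcc|a|c|b : 10 ε-transitions

10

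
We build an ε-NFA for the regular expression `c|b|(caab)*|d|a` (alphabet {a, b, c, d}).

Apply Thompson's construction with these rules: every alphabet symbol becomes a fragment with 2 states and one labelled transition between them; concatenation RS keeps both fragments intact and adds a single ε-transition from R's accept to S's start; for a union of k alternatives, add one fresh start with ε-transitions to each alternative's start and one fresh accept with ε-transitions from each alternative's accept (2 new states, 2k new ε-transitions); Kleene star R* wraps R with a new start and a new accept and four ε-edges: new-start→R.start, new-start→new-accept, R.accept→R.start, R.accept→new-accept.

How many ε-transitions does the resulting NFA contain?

Recursing over subexpressions:
Each of the 8 symbol leaves contributes 0 ε-transitions.
  caab → 3 ε-transitions
  (caab)* → 7 ε-transitions
  c|b|(caab)*|d|a → 17 ε-transitions

17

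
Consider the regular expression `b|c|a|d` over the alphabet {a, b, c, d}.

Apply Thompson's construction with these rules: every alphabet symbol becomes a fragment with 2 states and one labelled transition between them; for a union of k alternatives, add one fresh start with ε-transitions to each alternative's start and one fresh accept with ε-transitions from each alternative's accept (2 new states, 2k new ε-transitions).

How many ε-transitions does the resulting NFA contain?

By structural recursion:
Each of the 4 symbol leaves contributes 0 ε-transitions.
  b|c|a|d → 8 ε-transitions

8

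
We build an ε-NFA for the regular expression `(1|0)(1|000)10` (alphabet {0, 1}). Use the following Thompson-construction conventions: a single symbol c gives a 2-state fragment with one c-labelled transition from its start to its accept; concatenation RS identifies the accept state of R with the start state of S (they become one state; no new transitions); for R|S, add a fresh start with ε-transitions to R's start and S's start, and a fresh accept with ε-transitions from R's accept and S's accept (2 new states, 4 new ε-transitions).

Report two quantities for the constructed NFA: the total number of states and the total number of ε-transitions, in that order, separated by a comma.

15, 8

Building bottom-up:
Each of the 8 symbol leaves contributes 2 states and 0 ε-transitions.
  1|0 → 6 states, 4 ε-transitions
  000 → 4 states, 0 ε-transitions
  1|000 → 8 states, 4 ε-transitions
  (1|0)(1|000)10 → 15 states, 8 ε-transitions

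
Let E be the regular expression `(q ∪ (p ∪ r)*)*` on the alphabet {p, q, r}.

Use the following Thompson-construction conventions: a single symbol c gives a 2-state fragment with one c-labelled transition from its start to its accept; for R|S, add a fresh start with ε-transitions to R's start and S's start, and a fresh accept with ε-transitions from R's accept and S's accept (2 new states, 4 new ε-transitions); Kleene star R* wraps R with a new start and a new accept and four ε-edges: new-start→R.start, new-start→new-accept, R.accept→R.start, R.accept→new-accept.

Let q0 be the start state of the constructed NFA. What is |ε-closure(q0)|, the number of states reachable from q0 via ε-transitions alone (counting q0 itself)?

10

Work bottom-up. For each fragment F, track |ε-closure(F.start)| and whether F's accept lies in that closure (i.e. whether F accepts ε). A single-symbol fragment has closure size 1 and does not accept ε.
  p ∪ r — C = 1 + 1 + 1 = 3 (the new accept is not ε-reachable since no branch accepts ε)
  (p ∪ r)* — the star's fresh start ε-reaches both the body's start and the fresh accept: C = 2 + 3 = 5
  q ∪ (p ∪ r)* — C = 1 (new start) + (1 + 5) + 1 (new accept, since some branch ε-reaches its own accept) = 8
  (q ∪ (p ∪ r)*)* — new start has ε-edges to the inner start and to the new accept, so C = 2 + 8 = 10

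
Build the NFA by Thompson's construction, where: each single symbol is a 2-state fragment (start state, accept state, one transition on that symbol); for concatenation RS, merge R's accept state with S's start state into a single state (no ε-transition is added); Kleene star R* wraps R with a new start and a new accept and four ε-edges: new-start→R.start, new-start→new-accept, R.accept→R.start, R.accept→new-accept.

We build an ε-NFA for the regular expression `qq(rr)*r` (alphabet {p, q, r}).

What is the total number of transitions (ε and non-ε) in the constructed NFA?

9

Building bottom-up:
Each of the 5 symbol leaves contributes 1 transition (1 symbol, 0 ε).
  rr : 2 transitions (2 symbol, 0 ε)
  (rr)* : 6 transitions (2 symbol, 4 ε)
  qq(rr)*r : 9 transitions (5 symbol, 4 ε)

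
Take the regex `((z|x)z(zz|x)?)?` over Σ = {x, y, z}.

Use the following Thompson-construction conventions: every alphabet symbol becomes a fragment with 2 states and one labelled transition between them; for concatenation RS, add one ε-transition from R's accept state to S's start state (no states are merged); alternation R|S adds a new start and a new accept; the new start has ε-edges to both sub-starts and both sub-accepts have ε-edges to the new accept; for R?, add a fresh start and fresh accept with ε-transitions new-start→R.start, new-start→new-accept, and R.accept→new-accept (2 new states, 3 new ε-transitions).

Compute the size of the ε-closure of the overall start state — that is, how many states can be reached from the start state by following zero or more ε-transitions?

5

Let C(F) = |ε-closure(F.start)| within fragment F, and note whether F accepts ε. Symbol fragments have C = 1 and do not accept ε. Then:
  z|x → |ε-closure| = 1 + 1 + 1 = 3 (the new accept is not ε-reachable since no branch accepts ε)
  zz → |ε-closure| equals the left operand's closure size = 1 (its accept is not ε-reachable, so the closure stops there)
  zz|x → |ε-closure| = 1 + 1 + 1 = 3 (the new accept is not ε-reachable since no branch accepts ε)
  (zz|x)? → |ε-closure| = 1 (new start) + 3 (body) + 1 (new accept, via ε) = 5
  (z|x)z(zz|x)? → |ε-closure| equals the left operand's closure size = 3 (its accept is not ε-reachable, so the closure stops there)
  ((z|x)z(zz|x)?)? → |ε-closure| = 1 (new start) + 3 (body) + 1 (new accept, via ε) = 5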